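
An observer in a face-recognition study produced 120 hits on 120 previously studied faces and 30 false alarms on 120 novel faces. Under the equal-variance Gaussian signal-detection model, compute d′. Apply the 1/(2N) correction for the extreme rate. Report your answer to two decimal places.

d′ = 3.31

The hit rate is 120/120 = 1, so apply the 1/(2N) correction: H → 1 − 1/(2·120) = 0.99583.
z(H) = z(0.99583) = 2.638
z(FA) = z(0.25000) = -0.674
d' = 2.638 − (-0.674) = 3.312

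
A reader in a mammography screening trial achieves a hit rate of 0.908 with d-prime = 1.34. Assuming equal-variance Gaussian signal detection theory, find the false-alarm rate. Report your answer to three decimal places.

false-alarm rate = 0.495

z(hit rate) = z(0.908) = 1.3285
z(FA) = z(H) − d' = 1.3285 − 1.34 = -0.0115
false-alarm rate = Φ(-0.0115) = 0.4954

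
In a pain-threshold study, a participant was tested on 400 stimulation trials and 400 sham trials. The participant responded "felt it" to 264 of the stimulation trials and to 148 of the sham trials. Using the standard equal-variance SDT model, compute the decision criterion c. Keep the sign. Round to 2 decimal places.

c = -0.04

H = 264/400 = 0.6600
FA = 148/400 = 0.3700
Φ⁻¹(H) = Φ⁻¹(0.6600) = 0.412
Φ⁻¹(FA) = Φ⁻¹(0.3700) = -0.332
c = −½·[z(H) + z(FA)] = −0.5 × (0.412 + (-0.332)) = -0.040
c < 0: the participant has a liberal response bias.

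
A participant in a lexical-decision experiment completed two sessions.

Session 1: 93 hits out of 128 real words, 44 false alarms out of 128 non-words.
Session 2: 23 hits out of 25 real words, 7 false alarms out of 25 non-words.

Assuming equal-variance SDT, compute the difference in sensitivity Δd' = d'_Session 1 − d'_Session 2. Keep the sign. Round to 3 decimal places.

Session 1: z(0.7266) = 0.6026, z(0.3438) = -0.4021, d' = 1.0047
Session 2: z(0.9200) = 1.4051, z(0.2800) = -0.5828, d' = 1.9879
Δd' = d'_Session 1 − d'_Session 2 = 1.0047 − 1.9879 = -0.9832
Session 2 has the higher sensitivity.

Δd' = -0.983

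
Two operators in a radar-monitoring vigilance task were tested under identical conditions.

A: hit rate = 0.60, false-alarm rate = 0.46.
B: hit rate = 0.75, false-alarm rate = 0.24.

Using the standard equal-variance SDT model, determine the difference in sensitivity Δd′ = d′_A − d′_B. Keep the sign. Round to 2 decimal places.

A: z(0.60) = 0.253, z(0.46) = -0.100, d' = 0.353
B: z(0.75) = 0.674, z(0.24) = -0.706, d' = 1.380
Δd' = d'_A − d'_B = 0.353 − 1.380 = -1.027
B has the higher sensitivity.

Δd′ = -1.03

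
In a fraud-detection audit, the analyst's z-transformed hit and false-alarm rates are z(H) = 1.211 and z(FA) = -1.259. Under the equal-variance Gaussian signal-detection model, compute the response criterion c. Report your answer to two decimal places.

c = 0.02

c = −½·[z(H) + z(FA)] = −½·(1.211 + (-1.259)) = 0.024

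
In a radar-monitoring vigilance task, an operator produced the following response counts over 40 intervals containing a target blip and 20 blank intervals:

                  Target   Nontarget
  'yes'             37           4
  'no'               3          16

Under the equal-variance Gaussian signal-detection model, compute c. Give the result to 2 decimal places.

H = 37/40 = 0.9250
FA = 4/20 = 0.2000
z(0.9250) = 1.440, z(0.2000) = -0.842
c = −½·[z(H) + z(FA)] = −0.5 × (1.440 + (-0.842)) = -0.299

c = -0.30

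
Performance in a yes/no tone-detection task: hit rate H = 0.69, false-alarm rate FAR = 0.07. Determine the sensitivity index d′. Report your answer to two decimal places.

z(H) = 0.496
z(FA) = -1.476
d' = z(H) − z(FA) = 0.496 − (-1.476) = 1.972

d′ = 1.97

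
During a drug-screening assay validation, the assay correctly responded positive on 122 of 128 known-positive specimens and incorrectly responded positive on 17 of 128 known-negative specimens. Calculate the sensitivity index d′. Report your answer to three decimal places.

d′ = 2.789

H = 122/128 = 0.9531
FA = 17/128 = 0.1328
Φ⁻¹(H) = 1.6757
Φ⁻¹(FA) = -1.1133
d' = z(H) − z(FA) = 1.6757 − (-1.1133) = 2.7890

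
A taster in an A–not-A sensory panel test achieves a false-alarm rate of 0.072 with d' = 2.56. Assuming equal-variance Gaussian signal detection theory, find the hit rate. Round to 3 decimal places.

hit rate = 0.864

z(false-alarm rate) = z(0.072) = -1.4611
z(H) = z(FA) + d' = -1.4611 + 2.56 = 1.0989
hit rate = Φ(1.0989) = 0.8641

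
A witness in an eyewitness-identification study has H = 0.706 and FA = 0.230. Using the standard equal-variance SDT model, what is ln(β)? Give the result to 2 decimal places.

ln β = 0.13

z(0.706) = 0.542, z(0.230) = -0.739
ln β = −½·[z(H)² − z(FA)²] = −0.5 × (0.294 − 0.546) = 0.126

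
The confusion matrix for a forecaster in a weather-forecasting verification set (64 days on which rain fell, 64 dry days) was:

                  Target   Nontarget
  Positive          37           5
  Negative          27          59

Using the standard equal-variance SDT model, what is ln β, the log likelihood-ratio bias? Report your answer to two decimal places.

H = 37/64 = 0.5781
FA = 5/64 = 0.0781
z(H) = 0.197
z(FA) = -1.418
ln β = −½·[z(H)² − z(FA)²] = −0.5 × (0.039 − 2.011) = 0.986

ln β = 0.99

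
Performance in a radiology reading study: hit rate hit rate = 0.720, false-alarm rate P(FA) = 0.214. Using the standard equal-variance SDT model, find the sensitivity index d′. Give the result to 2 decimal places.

d′ = 1.38

z(H) = 0.5828
z(FA) = -0.7926
d' = z(H) − z(FA) = 0.5828 − (-0.7926) = 1.3754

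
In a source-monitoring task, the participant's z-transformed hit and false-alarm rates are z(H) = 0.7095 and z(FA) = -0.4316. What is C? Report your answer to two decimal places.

c = −½·[z(H) + z(FA)] = −½·(0.7095 + (-0.4316)) = -0.13895
c < 0: the participant has a liberal response bias.

C = -0.14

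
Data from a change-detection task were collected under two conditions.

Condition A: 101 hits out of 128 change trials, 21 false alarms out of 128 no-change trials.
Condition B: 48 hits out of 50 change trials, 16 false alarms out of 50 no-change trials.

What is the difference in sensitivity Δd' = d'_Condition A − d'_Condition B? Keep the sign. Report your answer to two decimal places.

Δd' = -0.44

Condition A: z(0.7891) = 0.803, z(0.1641) = -0.978, d' = 1.781
Condition B: z(0.9600) = 1.751, z(0.3200) = -0.468, d' = 2.219
Δd' = d'_Condition A − d'_Condition B = 1.781 − 2.219 = -0.438
Condition B has the higher sensitivity.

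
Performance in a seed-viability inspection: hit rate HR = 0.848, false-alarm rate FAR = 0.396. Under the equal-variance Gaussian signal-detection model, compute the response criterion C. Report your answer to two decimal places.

C = -0.38

z(H) = 1.0279
z(FA) = -0.2637
c = −½·[z(H) + z(FA)] = −0.5 × (1.0279 + (-0.2637)) = -0.3821
c < 0: the technician has a liberal response bias.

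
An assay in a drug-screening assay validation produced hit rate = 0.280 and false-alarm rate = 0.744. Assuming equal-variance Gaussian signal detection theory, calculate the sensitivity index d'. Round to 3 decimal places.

d' = -1.239

Φ⁻¹(H) = Φ⁻¹(0.280) = -0.5828
Φ⁻¹(FA) = Φ⁻¹(0.744) = 0.6557
d' = z(H) − z(FA) = -0.5828 − 0.6557 = -1.2385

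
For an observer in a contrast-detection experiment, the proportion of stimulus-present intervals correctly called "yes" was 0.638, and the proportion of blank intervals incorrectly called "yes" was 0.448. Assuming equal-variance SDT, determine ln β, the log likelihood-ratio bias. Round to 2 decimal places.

z(H) = 0.353
z(FA) = -0.131
ln β = −½·[z(H)² − z(FA)²] = −0.5 × (0.125 − 0.017) = -0.054

ln β = -0.05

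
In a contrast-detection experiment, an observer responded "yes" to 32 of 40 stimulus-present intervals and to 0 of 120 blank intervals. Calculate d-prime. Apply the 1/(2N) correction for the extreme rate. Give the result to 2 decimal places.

d-prime = 3.48

The false-alarm rate is 0/120 = 0, so apply the 1/(2N) correction: FA → 1/(2·120) = 0.00417.
z(H) = z(0.80000) = 0.842
z(FA) = z(0.00417) = -2.638
d' = 0.842 − (-2.638) = 3.480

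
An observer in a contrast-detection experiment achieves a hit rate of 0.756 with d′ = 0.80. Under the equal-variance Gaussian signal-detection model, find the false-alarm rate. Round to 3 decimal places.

z(hit rate) = z(0.756) = 0.6935
z(FA) = z(H) − d' = 0.6935 − 0.80 = -0.1065
false-alarm rate = Φ(-0.1065) = 0.4576

false-alarm rate = 0.458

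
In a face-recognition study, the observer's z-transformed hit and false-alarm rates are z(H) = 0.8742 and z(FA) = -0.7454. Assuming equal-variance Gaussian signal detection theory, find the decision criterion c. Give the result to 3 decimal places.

c = -0.064

c = −½·[z(H) + z(FA)] = −½·(0.8742 + (-0.7454)) = -0.0644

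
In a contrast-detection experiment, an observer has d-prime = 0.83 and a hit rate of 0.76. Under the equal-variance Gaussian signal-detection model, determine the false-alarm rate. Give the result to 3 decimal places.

z(hit rate) = z(0.76) = 0.7063
z(FA) = z(H) − d' = 0.7063 − 0.83 = -0.1237
false-alarm rate = Φ(-0.1237) = 0.4508

false-alarm rate = 0.451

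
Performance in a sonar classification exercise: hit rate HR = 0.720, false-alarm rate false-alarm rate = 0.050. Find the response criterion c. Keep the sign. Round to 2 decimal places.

c = 0.53

Φ⁻¹(0.720) = 0.5828, Φ⁻¹(0.050) = -1.6449
c = −½·[z(H) + z(FA)] = −0.5 × (0.5828 + (-1.6449)) = 0.53105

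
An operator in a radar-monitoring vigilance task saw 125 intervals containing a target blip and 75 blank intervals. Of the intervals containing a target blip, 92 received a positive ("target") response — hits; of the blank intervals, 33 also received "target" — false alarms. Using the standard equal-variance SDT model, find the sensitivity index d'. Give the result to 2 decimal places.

d' = 0.78

H = 92/125 = 0.7360
FA = 33/75 = 0.4400
z(0.7360) = 0.6311, z(0.4400) = -0.1510
d' = z(H) − z(FA) = 0.6311 − (-0.1510) = 0.7821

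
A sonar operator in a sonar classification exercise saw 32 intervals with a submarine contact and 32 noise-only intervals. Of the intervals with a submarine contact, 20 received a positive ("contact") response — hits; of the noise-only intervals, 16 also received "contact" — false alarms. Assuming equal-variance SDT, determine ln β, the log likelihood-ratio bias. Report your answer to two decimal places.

H = 20/32 = 0.6250
FA = 16/32 = 0.5000
z(H) = 0.319
z(FA) = 0.000
ln β = −½·[z(H)² − z(FA)²] = −0.5 × (0.102 − 0.000) = -0.051

ln β = -0.05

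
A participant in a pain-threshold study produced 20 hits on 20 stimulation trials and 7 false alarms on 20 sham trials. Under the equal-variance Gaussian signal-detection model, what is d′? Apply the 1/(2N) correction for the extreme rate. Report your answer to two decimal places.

d′ = 2.35

The hit rate is 20/20 = 1, so apply the 1/(2N) correction: H → 1 − 1/(2·20) = 0.97500.
z(H) = z(0.97500) = 1.960
z(FA) = z(0.35000) = -0.385
d' = 1.960 − (-0.385) = 2.345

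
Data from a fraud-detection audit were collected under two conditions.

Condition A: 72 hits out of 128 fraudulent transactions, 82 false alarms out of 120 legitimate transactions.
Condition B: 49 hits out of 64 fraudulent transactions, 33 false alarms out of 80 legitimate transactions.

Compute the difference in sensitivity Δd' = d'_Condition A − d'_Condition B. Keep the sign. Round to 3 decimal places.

Δd' = -1.265

Condition A: z(0.5625) = 0.1573, z(0.6833) = 0.4769, d' = -0.3196
Condition B: z(0.7656) = 0.7244, z(0.4125) = -0.2211, d' = 0.9455
Δd' = d'_Condition A − d'_Condition B = -0.3196 − 0.9455 = -1.2651
Condition B has the higher sensitivity.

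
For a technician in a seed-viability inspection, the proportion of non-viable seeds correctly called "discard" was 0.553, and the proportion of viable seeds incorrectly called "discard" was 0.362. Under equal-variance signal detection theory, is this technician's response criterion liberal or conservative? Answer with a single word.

z(H) = 0.133, z(FA) = -0.353
c = −½·(z(H) + z(FA)) = 0.110
c > 0 → conservative criterion (biased toward responding “no”).

conservative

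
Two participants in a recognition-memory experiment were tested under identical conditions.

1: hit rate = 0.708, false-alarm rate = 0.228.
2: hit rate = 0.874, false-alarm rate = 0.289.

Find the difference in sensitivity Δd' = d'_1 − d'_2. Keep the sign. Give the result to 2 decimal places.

Δd' = -0.41

1: z(0.708) = 0.548, z(0.228) = -0.745, d' = 1.293
2: z(0.874) = 1.146, z(0.289) = -0.556, d' = 1.702
Δd' = d'_1 − d'_2 = 1.293 − 1.702 = -0.409
2 has the higher sensitivity.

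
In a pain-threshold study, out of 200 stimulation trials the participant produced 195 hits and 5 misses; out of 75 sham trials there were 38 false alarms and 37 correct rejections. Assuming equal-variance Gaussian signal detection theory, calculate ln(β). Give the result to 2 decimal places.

ln β = -1.92

H = 195/200 = 0.9750
FA = 38/75 = 0.5067
Φ⁻¹(H) = Φ⁻¹(0.9750) = 1.960
Φ⁻¹(FA) = Φ⁻¹(0.5067) = 0.017
ln β = −½·[z(H)² − z(FA)²] = −0.5 × (3.842 − 0.000) = -1.921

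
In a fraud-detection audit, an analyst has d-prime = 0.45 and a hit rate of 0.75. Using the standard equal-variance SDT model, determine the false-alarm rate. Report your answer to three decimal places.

z(hit rate) = z(0.75) = 0.6745
z(FA) = z(H) − d' = 0.6745 − 0.45 = 0.2245
false-alarm rate = Φ(0.2245) = 0.5888

false-alarm rate = 0.589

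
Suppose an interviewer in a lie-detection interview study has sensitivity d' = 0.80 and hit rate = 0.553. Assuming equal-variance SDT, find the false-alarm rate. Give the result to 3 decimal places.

false-alarm rate = 0.252

z(hit rate) = z(0.553) = 0.1332
z(FA) = z(H) − d' = 0.1332 − 0.80 = -0.6668
false-alarm rate = Φ(-0.6668) = 0.2524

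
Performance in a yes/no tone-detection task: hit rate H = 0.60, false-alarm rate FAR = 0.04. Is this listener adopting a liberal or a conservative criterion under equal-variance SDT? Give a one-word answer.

conservative

z(H) = 0.253, z(FA) = -1.751
c = −½·(z(H) + z(FA)) = 0.749
c > 0 → conservative criterion (biased toward responding “no”).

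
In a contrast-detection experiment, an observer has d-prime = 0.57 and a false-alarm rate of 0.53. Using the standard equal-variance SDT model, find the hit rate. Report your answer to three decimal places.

hit rate = 0.741

z(false-alarm rate) = z(0.53) = 0.0753
z(H) = z(FA) + d' = 0.0753 + 0.57 = 0.6453
hit rate = Φ(0.6453) = 0.7406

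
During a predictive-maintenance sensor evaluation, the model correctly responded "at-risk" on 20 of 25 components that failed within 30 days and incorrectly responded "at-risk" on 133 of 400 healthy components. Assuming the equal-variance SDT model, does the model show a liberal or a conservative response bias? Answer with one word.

liberal

z(H) = 0.842, z(FA) = -0.433
c = −½·(z(H) + z(FA)) = -0.2045
c < 0 → liberal criterion (biased toward responding “yes”).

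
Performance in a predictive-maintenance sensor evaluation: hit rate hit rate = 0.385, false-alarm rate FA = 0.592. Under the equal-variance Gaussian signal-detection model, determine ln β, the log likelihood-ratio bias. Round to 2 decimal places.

Φ⁻¹(0.385) = -0.292, Φ⁻¹(0.592) = 0.233
ln β = −½·[z(H)² − z(FA)²] = −0.5 × (0.085 − 0.054) = -0.0155

ln β = -0.02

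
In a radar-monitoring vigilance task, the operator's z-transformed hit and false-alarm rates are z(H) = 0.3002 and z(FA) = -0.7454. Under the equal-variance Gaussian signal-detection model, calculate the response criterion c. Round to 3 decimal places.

c = −½·[z(H) + z(FA)] = −½·(0.3002 + (-0.7454)) = 0.2226
c > 0: the operator has a conservative response bias.

c = 0.223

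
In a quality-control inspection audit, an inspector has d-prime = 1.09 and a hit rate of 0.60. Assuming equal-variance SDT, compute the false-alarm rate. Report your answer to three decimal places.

z(hit rate) = z(0.60) = 0.2533
z(FA) = z(H) − d' = 0.2533 − 1.09 = -0.8367
false-alarm rate = Φ(-0.8367) = 0.2014

false-alarm rate = 0.201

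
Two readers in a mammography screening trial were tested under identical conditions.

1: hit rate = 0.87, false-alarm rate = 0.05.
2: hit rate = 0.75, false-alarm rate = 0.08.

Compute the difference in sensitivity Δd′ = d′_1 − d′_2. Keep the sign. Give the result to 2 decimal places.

1: z(0.87) = 1.126, z(0.05) = -1.645, d' = 2.771
2: z(0.75) = 0.674, z(0.08) = -1.405, d' = 2.079
Δd' = d'_1 − d'_2 = 2.771 − 2.079 = 0.692
1 has the higher sensitivity.

Δd′ = 0.69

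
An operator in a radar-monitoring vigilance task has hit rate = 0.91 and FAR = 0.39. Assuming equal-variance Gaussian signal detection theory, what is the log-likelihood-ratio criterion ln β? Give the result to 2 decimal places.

z(H) = 1.341
z(FA) = -0.279
ln β = −½·[z(H)² − z(FA)²] = −0.5 × (1.798 − 0.078) = -0.860

ln β = -0.86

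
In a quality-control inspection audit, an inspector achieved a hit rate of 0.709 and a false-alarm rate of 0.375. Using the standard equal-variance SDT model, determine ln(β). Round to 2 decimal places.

z(0.709) = 0.550, z(0.375) = -0.319
ln β = −½·[z(H)² − z(FA)²] = −0.5 × (0.303 − 0.102) = -0.1005

ln β = -0.10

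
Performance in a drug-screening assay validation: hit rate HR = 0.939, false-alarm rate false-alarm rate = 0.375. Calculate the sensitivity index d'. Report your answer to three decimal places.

d' = 1.865

z(H) = z(0.939) = 1.5464
z(FA) = z(0.375) = -0.3186
d' = z(H) − z(FA) = 1.5464 − (-0.3186) = 1.8650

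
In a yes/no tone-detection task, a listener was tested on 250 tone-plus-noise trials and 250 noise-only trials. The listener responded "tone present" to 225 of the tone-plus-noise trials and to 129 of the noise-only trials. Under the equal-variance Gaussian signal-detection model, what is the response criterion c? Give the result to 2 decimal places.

H = 225/250 = 0.9000
FA = 129/250 = 0.5160
z(H) = 1.282
z(FA) = 0.040
c = −½·[z(H) + z(FA)] = −0.5 × (1.282 + 0.040) = -0.661
c < 0: the listener has a liberal response bias.

c = -0.66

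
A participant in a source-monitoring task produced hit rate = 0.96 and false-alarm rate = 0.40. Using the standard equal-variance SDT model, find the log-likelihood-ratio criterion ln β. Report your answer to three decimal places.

ln β = -1.500

Φ⁻¹(0.96) = 1.7507, Φ⁻¹(0.40) = -0.2533
ln β = −½·[z(H)² − z(FA)²] = −0.5 × (3.0650 − 0.0642) = -1.5004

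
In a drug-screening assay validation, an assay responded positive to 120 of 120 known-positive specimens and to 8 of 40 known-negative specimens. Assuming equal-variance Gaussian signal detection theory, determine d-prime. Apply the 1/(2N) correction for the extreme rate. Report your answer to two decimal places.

d-prime = 3.48

The hit rate is 120/120 = 1, so apply the 1/(2N) correction: H → 1 − 1/(2·120) = 0.99583.
z(H) = z(0.99583) = 2.638
z(FA) = z(0.20000) = -0.842
d' = 2.638 − (-0.842) = 3.480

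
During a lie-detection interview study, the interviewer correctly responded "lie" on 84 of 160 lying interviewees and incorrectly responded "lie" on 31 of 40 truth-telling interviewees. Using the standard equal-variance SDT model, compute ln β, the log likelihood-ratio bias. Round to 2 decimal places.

H = 84/160 = 0.5250
FA = 31/40 = 0.7750
Φ⁻¹(0.5250) = 0.063, Φ⁻¹(0.7750) = 0.755
ln β = −½·[z(H)² − z(FA)²] = −0.5 × (0.004 − 0.570) = 0.283

ln β = 0.28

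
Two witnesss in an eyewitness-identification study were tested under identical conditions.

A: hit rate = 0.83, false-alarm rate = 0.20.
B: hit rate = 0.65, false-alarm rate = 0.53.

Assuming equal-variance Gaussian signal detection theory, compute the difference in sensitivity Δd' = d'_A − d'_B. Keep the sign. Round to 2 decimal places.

A: z(0.83) = 0.954, z(0.20) = -0.842, d' = 1.796
B: z(0.65) = 0.385, z(0.53) = 0.075, d' = 0.310
Δd' = d'_A − d'_B = 1.796 − 0.310 = 1.486
A has the higher sensitivity.

Δd' = 1.49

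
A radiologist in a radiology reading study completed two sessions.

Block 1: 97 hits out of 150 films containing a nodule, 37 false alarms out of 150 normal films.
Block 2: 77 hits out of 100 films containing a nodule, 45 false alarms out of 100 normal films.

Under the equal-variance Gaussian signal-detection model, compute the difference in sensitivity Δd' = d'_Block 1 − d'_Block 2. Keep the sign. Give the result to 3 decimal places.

Δd' = 0.197

Block 1: z(0.6467) = 0.3764, z(0.2467) = -0.6849, d' = 1.0613
Block 2: z(0.7700) = 0.7388, z(0.4500) = -0.1257, d' = 0.8645
Δd' = d'_Block 1 − d'_Block 2 = 1.0613 − 0.8645 = 0.1968
Block 1 has the higher sensitivity.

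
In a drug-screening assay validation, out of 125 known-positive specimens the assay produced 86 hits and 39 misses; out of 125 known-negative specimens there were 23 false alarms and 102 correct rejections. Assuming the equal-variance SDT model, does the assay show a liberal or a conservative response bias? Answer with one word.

z(H) = 0.490, z(FA) = -0.900
c = −½·(z(H) + z(FA)) = 0.205
c > 0 → conservative criterion (biased toward responding “no”).

conservative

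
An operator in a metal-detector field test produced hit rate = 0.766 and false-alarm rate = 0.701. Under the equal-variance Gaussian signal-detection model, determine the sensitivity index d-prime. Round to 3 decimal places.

d-prime = 0.198

Φ⁻¹(0.766) = 0.7257, Φ⁻¹(0.701) = 0.5273
d' = z(H) − z(FA) = 0.7257 − 0.5273 = 0.1984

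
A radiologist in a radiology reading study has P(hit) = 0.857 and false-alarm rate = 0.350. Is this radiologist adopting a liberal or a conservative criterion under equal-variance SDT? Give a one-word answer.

z(H) = 1.067, z(FA) = -0.385
c = −½·(z(H) + z(FA)) = -0.341
c < 0 → liberal criterion (biased toward responding “yes”).

liberal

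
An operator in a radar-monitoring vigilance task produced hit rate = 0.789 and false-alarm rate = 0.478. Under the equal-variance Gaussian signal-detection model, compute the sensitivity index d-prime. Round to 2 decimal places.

d-prime = 0.86

z(H) = 0.8030
z(FA) = -0.0552
d' = z(H) − z(FA) = 0.8030 − (-0.0552) = 0.8582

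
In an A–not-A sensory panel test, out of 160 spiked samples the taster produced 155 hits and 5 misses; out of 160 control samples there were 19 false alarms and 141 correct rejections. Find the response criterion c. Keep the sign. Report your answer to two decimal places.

H = 155/160 = 0.9688
FA = 19/160 = 0.1187
Φ⁻¹(H) = Φ⁻¹(0.9688) = 1.8634
Φ⁻¹(FA) = Φ⁻¹(0.1187) = -1.1815
c = −½·[z(H) + z(FA)] = −0.5 × (1.8634 + (-1.1815)) = -0.34095
c < 0: the taster has a liberal response bias.

c = -0.34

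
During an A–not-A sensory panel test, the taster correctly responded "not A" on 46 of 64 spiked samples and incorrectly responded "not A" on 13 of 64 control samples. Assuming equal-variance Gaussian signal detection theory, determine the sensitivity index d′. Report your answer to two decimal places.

d′ = 1.41

H = 46/64 = 0.7188
FA = 13/64 = 0.2031
z(H) = 0.579
z(FA) = -0.831
d' = z(H) − z(FA) = 0.579 − (-0.831) = 1.410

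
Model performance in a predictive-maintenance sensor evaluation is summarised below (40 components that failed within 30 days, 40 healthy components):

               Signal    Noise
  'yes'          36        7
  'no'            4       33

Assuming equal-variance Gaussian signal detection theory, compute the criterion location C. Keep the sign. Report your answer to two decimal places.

H = 36/40 = 0.9000
FA = 7/40 = 0.1750
Φ⁻¹(0.9000) = 1.282, Φ⁻¹(0.1750) = -0.935
c = −½·[z(H) + z(FA)] = −0.5 × (1.282 + (-0.935)) = -0.1735

C = -0.17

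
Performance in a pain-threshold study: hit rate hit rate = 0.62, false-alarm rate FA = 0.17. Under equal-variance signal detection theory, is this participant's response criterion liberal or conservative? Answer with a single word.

conservative

z(H) = 0.305, z(FA) = -0.954
c = −½·(z(H) + z(FA)) = 0.3245
c > 0 → conservative criterion (biased toward responding “no”).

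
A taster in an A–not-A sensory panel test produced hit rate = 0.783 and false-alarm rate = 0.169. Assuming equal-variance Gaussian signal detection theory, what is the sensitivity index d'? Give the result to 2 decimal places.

d' = 1.74

z(H) = z(0.783) = 0.782
z(FA) = z(0.169) = -0.958
d' = z(H) − z(FA) = 0.782 − (-0.958) = 1.740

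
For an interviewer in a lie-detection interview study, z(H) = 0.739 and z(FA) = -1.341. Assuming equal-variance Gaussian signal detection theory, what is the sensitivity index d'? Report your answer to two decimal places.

d' = 2.08

d' = z(H) − z(FA) = 0.739 − (-1.341) = 2.080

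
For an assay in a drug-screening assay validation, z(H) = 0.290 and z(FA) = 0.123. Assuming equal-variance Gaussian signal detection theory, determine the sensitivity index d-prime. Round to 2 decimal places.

d' = z(H) − z(FA) = 0.290 − 0.123 = 0.167

d-prime = 0.17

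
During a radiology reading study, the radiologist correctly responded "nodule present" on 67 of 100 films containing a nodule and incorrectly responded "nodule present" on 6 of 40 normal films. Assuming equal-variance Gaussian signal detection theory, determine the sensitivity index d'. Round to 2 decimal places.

d' = 1.48

H = 67/100 = 0.6700
FA = 6/40 = 0.1500
z(0.6700) = 0.440, z(0.1500) = -1.036
d' = z(H) − z(FA) = 0.440 − (-1.036) = 1.476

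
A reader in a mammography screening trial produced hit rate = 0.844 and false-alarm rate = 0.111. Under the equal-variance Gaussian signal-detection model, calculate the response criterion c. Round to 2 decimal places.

c = 0.11

z(H) = 1.0110
z(FA) = -1.2212
c = −½·[z(H) + z(FA)] = −0.5 × (1.0110 + (-1.2212)) = 0.1051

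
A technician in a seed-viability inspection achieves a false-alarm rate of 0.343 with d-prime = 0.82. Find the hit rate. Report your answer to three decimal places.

hit rate = 0.661

z(false-alarm rate) = z(0.343) = -0.4043
z(H) = z(FA) + d' = -0.4043 + 0.82 = 0.4157
hit rate = Φ(0.4157) = 0.6612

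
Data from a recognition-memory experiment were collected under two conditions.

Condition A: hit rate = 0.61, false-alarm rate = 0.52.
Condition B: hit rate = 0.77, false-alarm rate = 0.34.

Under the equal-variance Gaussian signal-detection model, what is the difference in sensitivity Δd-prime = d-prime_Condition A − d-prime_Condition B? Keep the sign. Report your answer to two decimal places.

Δd-prime = -0.92

Condition A: z(0.61) = 0.279, z(0.52) = 0.050, d' = 0.229
Condition B: z(0.77) = 0.739, z(0.34) = -0.412, d' = 1.151
Δd' = d'_Condition A − d'_Condition B = 0.229 − 1.151 = -0.922
Condition B has the higher sensitivity.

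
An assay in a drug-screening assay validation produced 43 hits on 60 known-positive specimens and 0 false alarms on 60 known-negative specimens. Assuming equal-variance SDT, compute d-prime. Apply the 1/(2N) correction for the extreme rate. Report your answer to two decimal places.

The false-alarm rate is 0/60 = 0, so apply the 1/(2N) correction: FA → 1/(2·60) = 0.00833.
z(H) = z(0.71667) = 0.573
z(FA) = z(0.00833) = -2.394
d' = 0.573 − (-2.394) = 2.967

d-prime = 2.97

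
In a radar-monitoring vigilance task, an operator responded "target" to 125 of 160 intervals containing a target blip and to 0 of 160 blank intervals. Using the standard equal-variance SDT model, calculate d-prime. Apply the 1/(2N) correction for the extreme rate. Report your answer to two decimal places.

The false-alarm rate is 0/160 = 0, so apply the 1/(2N) correction: FA → 1/(2·160) = 0.00313.
z(H) = z(0.78125) = 0.776
z(FA) = z(0.00313) = -2.734
d' = 0.776 − (-2.734) = 3.510

d-prime = 3.51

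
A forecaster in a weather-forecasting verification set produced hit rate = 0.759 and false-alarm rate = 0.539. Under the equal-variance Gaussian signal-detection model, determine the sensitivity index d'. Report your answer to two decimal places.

Φ⁻¹(H) = Φ⁻¹(0.759) = 0.7031
Φ⁻¹(FA) = Φ⁻¹(0.539) = 0.0979
d' = z(H) − z(FA) = 0.7031 − 0.0979 = 0.6052

d' = 0.61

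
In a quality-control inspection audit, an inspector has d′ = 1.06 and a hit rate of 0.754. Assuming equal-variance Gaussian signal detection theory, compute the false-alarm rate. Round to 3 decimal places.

false-alarm rate = 0.355

z(hit rate) = z(0.754) = 0.6871
z(FA) = z(H) − d' = 0.6871 − 1.06 = -0.3729
false-alarm rate = Φ(-0.3729) = 0.3546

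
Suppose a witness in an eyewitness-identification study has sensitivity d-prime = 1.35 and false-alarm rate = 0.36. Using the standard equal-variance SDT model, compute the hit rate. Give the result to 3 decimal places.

hit rate = 0.839

z(false-alarm rate) = z(0.36) = -0.3585
z(H) = z(FA) + d' = -0.3585 + 1.35 = 0.9915
hit rate = Φ(0.9915) = 0.8393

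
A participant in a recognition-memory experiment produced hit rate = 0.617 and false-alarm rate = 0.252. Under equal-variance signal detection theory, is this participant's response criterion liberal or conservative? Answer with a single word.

conservative

z(H) = 0.298, z(FA) = -0.668
c = −½·(z(H) + z(FA)) = 0.185
c > 0 → conservative criterion (biased toward responding “no”).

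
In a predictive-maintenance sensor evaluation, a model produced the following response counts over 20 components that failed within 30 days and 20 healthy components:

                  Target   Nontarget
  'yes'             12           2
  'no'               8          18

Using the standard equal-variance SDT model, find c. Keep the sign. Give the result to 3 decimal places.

c = 0.514

H = 12/20 = 0.6000
FA = 2/20 = 0.1000
z(0.6000) = 0.2533, z(0.1000) = -1.2816
c = −½·[z(H) + z(FA)] = −0.5 × (0.2533 + (-1.2816)) = 0.51415
c > 0: the model has a conservative response bias.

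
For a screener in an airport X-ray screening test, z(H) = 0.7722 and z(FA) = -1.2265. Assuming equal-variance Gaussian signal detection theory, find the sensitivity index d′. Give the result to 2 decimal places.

d' = z(H) − z(FA) = 0.7722 − (-1.2265) = 1.9987

d′ = 2.00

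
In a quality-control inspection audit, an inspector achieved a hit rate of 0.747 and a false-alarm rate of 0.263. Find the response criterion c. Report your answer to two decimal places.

c = -0.02

z(H) = 0.665
z(FA) = -0.634
c = −½·[z(H) + z(FA)] = −0.5 × (0.665 + (-0.634)) = -0.0155
c < 0: the inspector has a liberal response bias.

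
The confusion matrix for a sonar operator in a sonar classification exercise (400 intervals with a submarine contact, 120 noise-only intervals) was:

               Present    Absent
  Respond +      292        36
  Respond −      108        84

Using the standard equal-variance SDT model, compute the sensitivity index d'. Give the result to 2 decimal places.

H = 292/400 = 0.7300
FA = 36/120 = 0.3000
z(H) = 0.613
z(FA) = -0.524
d' = z(H) − z(FA) = 0.613 − (-0.524) = 1.137

d' = 1.14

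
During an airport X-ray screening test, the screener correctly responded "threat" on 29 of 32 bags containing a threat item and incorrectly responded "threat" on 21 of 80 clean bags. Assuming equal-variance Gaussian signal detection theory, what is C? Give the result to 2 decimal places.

H = 29/32 = 0.9062
FA = 21/80 = 0.2625
z(H) = z(0.9062) = 1.3177
z(FA) = z(0.2625) = -0.6357
c = −½·[z(H) + z(FA)] = −0.5 × (1.3177 + (-0.6357)) = -0.3410

C = -0.34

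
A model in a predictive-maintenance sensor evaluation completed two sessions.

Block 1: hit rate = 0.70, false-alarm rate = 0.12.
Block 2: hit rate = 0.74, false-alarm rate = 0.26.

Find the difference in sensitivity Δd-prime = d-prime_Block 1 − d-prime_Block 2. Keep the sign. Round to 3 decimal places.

Δd-prime = 0.413

Block 1: z(0.70) = 0.5244, z(0.12) = -1.1750, d' = 1.6994
Block 2: z(0.74) = 0.6433, z(0.26) = -0.6433, d' = 1.2866
Δd' = d'_Block 1 − d'_Block 2 = 1.6994 − 1.2866 = 0.4128
Block 1 has the higher sensitivity.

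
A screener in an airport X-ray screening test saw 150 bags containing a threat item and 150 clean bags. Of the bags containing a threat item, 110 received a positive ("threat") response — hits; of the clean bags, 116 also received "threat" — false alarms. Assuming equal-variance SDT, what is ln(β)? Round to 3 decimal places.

H = 110/150 = 0.7333
FA = 116/150 = 0.7733
Φ⁻¹(H) = 0.6228
Φ⁻¹(FA) = 0.7498
ln β = −½·[z(H)² − z(FA)²] = −0.5 × (0.3879 − 0.5622) = 0.08715

ln β = 0.087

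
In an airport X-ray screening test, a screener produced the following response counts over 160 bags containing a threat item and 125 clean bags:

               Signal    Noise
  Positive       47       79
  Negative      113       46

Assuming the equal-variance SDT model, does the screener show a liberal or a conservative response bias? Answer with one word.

conservative

z(H) = -0.542, z(FA) = 0.337
c = −½·(z(H) + z(FA)) = 0.1025
c > 0 → conservative criterion (biased toward responding “no”).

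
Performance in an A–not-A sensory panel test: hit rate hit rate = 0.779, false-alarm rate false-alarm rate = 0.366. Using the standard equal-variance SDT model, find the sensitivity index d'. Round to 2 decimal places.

Φ⁻¹(0.779) = 0.769, Φ⁻¹(0.366) = -0.342
d' = z(H) − z(FA) = 0.769 − (-0.342) = 1.111

d' = 1.11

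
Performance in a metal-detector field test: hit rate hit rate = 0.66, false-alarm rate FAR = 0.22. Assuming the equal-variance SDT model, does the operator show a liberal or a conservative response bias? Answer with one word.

conservative

z(H) = 0.412, z(FA) = -0.772
c = −½·(z(H) + z(FA)) = 0.180
c > 0 → conservative criterion (biased toward responding “no”).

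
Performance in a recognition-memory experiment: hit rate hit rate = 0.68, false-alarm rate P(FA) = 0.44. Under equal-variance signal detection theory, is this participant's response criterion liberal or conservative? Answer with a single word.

liberal

z(H) = 0.468, z(FA) = -0.151
c = −½·(z(H) + z(FA)) = -0.1585
c < 0 → liberal criterion (biased toward responding “yes”).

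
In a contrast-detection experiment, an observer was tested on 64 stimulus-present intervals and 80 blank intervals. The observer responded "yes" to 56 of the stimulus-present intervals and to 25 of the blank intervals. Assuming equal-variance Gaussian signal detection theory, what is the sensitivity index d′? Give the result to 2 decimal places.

H = 56/64 = 0.8750
FA = 25/80 = 0.3125
Φ⁻¹(H) = Φ⁻¹(0.8750) = 1.1503
Φ⁻¹(FA) = Φ⁻¹(0.3125) = -0.4888
d' = z(H) − z(FA) = 1.1503 − (-0.4888) = 1.6391

d′ = 1.64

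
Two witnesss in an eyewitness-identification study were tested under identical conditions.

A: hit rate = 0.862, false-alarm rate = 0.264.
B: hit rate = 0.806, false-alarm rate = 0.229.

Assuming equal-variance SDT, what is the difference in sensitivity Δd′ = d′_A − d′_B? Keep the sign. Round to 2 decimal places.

A: z(0.862) = 1.089, z(0.264) = -0.631, d' = 1.720
B: z(0.806) = 0.863, z(0.229) = -0.742, d' = 1.605
Δd' = d'_A − d'_B = 1.720 − 1.605 = 0.115
A has the higher sensitivity.

Δd′ = 0.12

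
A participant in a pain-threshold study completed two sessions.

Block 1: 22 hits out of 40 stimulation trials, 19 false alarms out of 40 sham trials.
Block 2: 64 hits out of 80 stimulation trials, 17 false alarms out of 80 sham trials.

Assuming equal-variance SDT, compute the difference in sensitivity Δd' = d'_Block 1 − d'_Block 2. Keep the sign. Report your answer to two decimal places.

Δd' = -1.45

Block 1: z(0.5500) = 0.126, z(0.4750) = -0.063, d' = 0.189
Block 2: z(0.8000) = 0.842, z(0.2125) = -0.798, d' = 1.640
Δd' = d'_Block 1 − d'_Block 2 = 0.189 − 1.640 = -1.451
Block 2 has the higher sensitivity.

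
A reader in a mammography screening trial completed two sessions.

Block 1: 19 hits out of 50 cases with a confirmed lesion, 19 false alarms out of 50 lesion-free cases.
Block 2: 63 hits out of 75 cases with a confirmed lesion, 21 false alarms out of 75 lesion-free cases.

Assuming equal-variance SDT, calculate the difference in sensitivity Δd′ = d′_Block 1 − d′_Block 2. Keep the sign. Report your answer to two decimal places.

Block 1: z(0.3800) = -0.305, z(0.3800) = -0.305, d' = 0.000
Block 2: z(0.8400) = 0.994, z(0.2800) = -0.583, d' = 1.577
Δd' = d'_Block 1 − d'_Block 2 = 0.000 − 1.577 = -1.577
Block 2 has the higher sensitivity.

Δd′ = -1.58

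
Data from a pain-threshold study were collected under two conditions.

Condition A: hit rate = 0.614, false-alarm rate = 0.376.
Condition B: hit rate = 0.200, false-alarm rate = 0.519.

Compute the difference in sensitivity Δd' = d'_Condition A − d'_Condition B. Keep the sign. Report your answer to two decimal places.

Condition A: z(0.614) = 0.290, z(0.376) = -0.316, d' = 0.606
Condition B: z(0.200) = -0.842, z(0.519) = 0.048, d' = -0.890
Δd' = d'_Condition A − d'_Condition B = 0.606 − (-0.890) = 1.496
Condition A has the higher sensitivity.

Δd' = 1.50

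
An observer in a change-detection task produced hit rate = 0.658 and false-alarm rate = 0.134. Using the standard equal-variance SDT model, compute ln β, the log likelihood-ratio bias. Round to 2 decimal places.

ln β = 0.53

Φ⁻¹(H) = Φ⁻¹(0.658) = 0.407
Φ⁻¹(FA) = Φ⁻¹(0.134) = -1.108
ln β = −½·[z(H)² − z(FA)²] = −0.5 × (0.166 − 1.228) = 0.531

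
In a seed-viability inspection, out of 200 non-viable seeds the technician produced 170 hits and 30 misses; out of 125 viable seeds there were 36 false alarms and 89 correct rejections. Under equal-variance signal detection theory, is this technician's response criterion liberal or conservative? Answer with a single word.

z(H) = 1.036, z(FA) = -0.559
c = −½·(z(H) + z(FA)) = -0.2385
c < 0 → liberal criterion (biased toward responding “yes”).

liberal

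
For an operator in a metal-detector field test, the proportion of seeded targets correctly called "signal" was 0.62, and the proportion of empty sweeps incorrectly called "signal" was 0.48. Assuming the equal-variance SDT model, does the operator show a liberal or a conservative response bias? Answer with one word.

z(H) = 0.305, z(FA) = -0.050
c = −½·(z(H) + z(FA)) = -0.1275
c < 0 → liberal criterion (biased toward responding “yes”).

liberal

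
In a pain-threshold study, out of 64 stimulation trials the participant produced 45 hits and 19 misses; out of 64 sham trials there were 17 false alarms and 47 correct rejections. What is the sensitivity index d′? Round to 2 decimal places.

H = 45/64 = 0.7031
FA = 17/64 = 0.2656
z(H) = z(0.7031) = 0.533
z(FA) = z(0.2656) = -0.626
d' = z(H) − z(FA) = 0.533 − (-0.626) = 1.159

d′ = 1.16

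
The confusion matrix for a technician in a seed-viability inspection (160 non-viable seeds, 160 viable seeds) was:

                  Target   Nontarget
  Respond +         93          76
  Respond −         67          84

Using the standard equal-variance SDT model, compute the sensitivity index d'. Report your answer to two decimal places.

H = 93/160 = 0.5813
FA = 76/160 = 0.4750
z(H) = z(0.5813) = 0.2052
z(FA) = z(0.4750) = -0.0627
d' = z(H) − z(FA) = 0.2052 − (-0.0627) = 0.2679

d' = 0.27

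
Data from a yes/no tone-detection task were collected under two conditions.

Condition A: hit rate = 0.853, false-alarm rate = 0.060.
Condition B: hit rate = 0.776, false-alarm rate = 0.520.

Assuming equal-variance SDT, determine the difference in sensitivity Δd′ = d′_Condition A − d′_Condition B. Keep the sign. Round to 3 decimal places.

Condition A: z(0.853) = 1.0494, z(0.060) = -1.5548, d' = 2.6042
Condition B: z(0.776) = 0.7588, z(0.520) = 0.0502, d' = 0.7086
Δd' = d'_Condition A − d'_Condition B = 2.6042 − 0.7086 = 1.8956
Condition A has the higher sensitivity.

Δd′ = 1.896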